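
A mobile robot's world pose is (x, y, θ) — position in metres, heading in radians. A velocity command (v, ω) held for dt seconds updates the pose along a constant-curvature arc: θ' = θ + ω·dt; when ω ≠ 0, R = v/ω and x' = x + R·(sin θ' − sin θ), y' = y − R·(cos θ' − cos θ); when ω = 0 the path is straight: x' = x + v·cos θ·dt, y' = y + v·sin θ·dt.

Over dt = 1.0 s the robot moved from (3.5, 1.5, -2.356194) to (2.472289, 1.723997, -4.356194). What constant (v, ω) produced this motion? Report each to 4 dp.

v = 1.2500, ω = -2.0000

Δθ = -4.356194 − -2.356194 = -2.000000
ω = Δθ/dt = -2.000000/1.0 = -2.0000
R = Δx/(sin θ' − sin θ) = -0.6250
v = R·ω = -0.6250·-2.0000 = 1.2500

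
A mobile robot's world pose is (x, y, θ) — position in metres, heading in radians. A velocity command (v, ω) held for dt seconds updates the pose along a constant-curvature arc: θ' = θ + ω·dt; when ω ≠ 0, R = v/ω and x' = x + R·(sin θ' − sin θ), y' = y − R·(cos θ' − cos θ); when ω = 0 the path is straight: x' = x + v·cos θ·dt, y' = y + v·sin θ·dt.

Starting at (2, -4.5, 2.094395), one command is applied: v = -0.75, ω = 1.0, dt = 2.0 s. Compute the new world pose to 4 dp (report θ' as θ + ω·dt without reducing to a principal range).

(3.2608, -4.5596, 4.0944)

θ' = 2.0944 + 1.0·2.0 = 4.0944
R = v/ω = -0.75/1.0 = -0.7500
x' = 2 + -0.7500·(sin 4.0944 − sin 2.0944) = 3.2608
y' = -4.5 − -0.7500·(cos 4.0944 − cos 2.0944) = -4.5596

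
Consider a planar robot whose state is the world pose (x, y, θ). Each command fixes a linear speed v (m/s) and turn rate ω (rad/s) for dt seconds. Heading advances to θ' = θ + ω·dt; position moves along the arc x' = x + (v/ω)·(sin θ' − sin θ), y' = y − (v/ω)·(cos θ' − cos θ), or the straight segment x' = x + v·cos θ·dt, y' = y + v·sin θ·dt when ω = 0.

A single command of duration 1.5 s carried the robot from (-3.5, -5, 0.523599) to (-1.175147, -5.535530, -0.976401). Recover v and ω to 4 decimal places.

Δθ = -0.976401 − 0.523599 = -1.500000
ω = Δθ/dt = -1.500000/1.5 = -1.0000
R = Δx/(sin θ' − sin θ) = -1.7500
v = R·ω = -1.7500·-1.0000 = 1.7500

v = 1.7500, ω = -1.0000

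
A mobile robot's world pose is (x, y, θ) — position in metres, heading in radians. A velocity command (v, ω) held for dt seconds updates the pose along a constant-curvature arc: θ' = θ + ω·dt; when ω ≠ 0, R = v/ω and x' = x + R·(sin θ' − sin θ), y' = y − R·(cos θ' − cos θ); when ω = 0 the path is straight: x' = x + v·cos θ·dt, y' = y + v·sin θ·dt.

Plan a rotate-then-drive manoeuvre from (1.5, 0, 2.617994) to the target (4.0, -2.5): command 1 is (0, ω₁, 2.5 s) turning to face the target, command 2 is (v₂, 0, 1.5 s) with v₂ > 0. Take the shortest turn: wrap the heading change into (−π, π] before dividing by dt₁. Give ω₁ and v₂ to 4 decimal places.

heading to target = atan2(-2.5−0, 4−1.5) = -0.7854
Δθ = wrap(-0.7854 − 2.6180) = 2.8798; ω₁ = Δθ/dt₁ = 1.1519
distance = √((4−1.5)² + (-2.5−0)²) = 3.5355; v₂ = distance/dt₂ = 2.3570

ω₁ = 1.1519, v₂ = 2.3570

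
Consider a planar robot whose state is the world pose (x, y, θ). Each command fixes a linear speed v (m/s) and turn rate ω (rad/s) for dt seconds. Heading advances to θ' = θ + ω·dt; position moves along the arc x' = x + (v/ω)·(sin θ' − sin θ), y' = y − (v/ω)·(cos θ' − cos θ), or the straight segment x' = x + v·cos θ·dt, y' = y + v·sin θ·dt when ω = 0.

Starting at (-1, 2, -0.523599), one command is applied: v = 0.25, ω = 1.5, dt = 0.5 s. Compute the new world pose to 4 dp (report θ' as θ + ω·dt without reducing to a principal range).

θ' = -0.5236 + 1.5·0.5 = 0.2264
R = v/ω = 0.25/1.5 = 0.1667
x' = -1 + 0.1667·(sin 0.2264 − sin -0.5236) = -0.8793
y' = 2 − 0.1667·(cos 0.2264 − cos -0.5236) = 1.9819

(-0.8793, 1.9819, 0.2264)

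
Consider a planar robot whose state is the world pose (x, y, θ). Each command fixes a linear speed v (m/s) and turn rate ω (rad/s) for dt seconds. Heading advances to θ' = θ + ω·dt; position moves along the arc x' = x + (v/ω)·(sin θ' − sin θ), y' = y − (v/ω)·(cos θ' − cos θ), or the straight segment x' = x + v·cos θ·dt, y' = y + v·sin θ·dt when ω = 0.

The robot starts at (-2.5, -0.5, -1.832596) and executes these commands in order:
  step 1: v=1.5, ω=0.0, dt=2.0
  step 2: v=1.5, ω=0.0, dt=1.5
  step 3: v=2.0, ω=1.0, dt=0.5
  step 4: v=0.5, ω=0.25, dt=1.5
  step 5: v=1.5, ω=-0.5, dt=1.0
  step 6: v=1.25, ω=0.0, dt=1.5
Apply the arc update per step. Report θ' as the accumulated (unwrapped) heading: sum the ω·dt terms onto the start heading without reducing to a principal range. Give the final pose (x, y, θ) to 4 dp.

(-2.8234, -10.4903, -1.4576)

step 1: θ'=-1.8326 (straight) → pose (-3.2765, -3.3978, -1.8326)
step 2: θ'=-1.8326 (straight) → pose (-3.8588, -5.5711, -1.8326)
step 3: θ'=-1.3326 (R=2.0000) → pose (-3.8705, -6.5607, -1.3326)
step 4: θ'=-0.9576 (R=2.0000) → pose (-3.5626, -7.2397, -0.9576)
step 5: θ'=-1.4576 (R=-3.0000) → pose (-3.0352, -8.6273, -1.4576)
step 6: θ'=-1.4576 (straight) → pose (-2.8234, -10.4903, -1.4576)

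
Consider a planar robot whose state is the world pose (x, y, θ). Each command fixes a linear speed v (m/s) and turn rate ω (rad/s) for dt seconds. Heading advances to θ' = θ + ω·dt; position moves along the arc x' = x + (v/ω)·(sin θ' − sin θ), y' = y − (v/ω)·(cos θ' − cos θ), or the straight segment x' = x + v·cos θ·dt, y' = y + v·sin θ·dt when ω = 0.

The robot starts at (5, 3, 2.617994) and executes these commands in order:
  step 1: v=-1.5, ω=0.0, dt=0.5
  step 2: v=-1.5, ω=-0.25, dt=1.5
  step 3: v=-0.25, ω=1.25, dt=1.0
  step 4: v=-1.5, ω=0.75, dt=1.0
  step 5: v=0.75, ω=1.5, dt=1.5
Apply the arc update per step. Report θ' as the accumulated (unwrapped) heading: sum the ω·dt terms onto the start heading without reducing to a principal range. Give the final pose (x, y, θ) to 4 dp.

(9.2149, 1.3597, 6.4930)

step 1: θ'=2.6180 (straight) → pose (5.6495, 2.6250, 2.6180)
step 2: θ'=2.2430 (R=6.0000) → pose (7.3443, 1.1651, 2.2430)
step 3: θ'=3.4930 (R=-0.2000) → pose (7.5696, 1.1019, 3.4930)
step 4: θ'=4.2430 (R=-2.0000) → pose (8.6648, 2.0749, 4.2430)
step 5: θ'=6.4930 (R=0.5000) → pose (9.2149, 1.3597, 6.4930)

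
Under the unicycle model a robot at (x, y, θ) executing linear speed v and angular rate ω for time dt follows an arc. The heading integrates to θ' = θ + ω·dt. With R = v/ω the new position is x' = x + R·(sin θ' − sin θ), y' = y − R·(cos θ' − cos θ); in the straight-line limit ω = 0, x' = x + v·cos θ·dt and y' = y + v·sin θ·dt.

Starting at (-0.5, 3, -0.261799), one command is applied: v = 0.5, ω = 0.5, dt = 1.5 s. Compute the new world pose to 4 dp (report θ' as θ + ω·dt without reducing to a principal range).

(0.2279, 3.0827, 0.4882)

θ' = -0.2618 + 0.5·1.5 = 0.4882
R = v/ω = 0.5/0.5 = 1.0000
x' = -0.5 + 1.0000·(sin 0.4882 − sin -0.2618) = 0.2279
y' = 3 − 1.0000·(cos 0.4882 − cos -0.2618) = 3.0827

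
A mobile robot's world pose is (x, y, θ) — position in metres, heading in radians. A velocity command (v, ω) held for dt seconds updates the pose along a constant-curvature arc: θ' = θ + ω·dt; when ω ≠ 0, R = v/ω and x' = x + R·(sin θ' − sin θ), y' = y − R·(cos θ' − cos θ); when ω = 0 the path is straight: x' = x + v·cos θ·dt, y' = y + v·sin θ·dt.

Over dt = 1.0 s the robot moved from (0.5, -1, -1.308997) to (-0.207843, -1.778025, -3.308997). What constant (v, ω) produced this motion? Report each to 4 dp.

v = 1.2500, ω = -2.0000

Δθ = -3.308997 − -1.308997 = -2.000000
ω = Δθ/dt = -2.000000/1.0 = -2.0000
R = −Δy/(cos θ' − cos θ) = -0.6250
v = R·ω = -0.6250·-2.0000 = 1.2500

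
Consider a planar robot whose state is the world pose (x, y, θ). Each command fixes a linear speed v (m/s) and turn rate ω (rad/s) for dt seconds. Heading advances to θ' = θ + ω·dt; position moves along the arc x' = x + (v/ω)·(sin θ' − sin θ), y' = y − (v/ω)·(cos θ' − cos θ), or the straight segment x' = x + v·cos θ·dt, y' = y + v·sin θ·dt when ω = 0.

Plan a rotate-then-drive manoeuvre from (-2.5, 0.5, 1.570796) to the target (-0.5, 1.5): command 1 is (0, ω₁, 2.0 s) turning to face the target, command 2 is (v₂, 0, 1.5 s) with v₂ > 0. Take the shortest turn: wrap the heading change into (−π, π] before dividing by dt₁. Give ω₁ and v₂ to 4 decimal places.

heading to target = atan2(1.5−0.5, -0.5−-2.5) = 0.4636
Δθ = wrap(0.4636 − 1.5708) = -1.1071; ω₁ = Δθ/dt₁ = -0.5536
distance = √((-0.5−-2.5)² + (1.5−0.5)²) = 2.2361; v₂ = distance/dt₂ = 1.4907

ω₁ = -0.5536, v₂ = 1.4907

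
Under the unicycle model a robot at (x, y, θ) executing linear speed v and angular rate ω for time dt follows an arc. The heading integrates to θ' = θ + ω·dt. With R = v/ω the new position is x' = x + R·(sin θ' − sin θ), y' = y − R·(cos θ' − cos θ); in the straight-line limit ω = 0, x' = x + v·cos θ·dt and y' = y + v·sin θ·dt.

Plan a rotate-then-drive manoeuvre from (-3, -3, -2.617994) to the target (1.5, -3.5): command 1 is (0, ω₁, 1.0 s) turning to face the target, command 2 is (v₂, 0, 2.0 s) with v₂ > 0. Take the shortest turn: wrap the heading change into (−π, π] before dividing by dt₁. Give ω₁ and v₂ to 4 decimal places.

ω₁ = 2.5073, v₂ = 2.2638

heading to target = atan2(-3.5−-3, 1.5−-3) = -0.1107
Δθ = wrap(-0.1107 − -2.6180) = 2.5073; ω₁ = Δθ/dt₁ = 2.5073
distance = √((1.5−-3)² + (-3.5−-3)²) = 4.5277; v₂ = distance/dt₂ = 2.2638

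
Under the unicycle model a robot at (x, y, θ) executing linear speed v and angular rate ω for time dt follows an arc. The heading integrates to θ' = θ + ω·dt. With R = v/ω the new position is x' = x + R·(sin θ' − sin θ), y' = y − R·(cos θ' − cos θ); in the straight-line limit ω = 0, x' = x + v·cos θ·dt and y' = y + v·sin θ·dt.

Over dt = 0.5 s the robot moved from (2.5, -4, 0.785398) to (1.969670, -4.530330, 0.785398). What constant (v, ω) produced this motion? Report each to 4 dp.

v = -1.5000, ω = 0.0000

Δθ = 0.785398 − 0.785398 = 0.000000
ω = Δθ/dt = 0.000000/0.5 = 0.0000
ω = 0 → v = (Δx·cos θ + Δy·sin θ)/dt = -1.5000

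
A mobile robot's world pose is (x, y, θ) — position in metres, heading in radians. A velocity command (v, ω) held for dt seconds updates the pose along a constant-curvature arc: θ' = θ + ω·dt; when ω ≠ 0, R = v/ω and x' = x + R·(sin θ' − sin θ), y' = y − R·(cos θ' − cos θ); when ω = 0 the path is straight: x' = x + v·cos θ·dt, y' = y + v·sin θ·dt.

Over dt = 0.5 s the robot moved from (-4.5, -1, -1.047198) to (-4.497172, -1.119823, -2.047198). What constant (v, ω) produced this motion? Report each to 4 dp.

v = 0.2500, ω = -2.0000

Δθ = -2.047198 − -1.047198 = -1.000000
ω = Δθ/dt = -1.000000/0.5 = -2.0000
R = −Δy/(cos θ' − cos θ) = -0.1250
v = R·ω = -0.1250·-2.0000 = 0.2500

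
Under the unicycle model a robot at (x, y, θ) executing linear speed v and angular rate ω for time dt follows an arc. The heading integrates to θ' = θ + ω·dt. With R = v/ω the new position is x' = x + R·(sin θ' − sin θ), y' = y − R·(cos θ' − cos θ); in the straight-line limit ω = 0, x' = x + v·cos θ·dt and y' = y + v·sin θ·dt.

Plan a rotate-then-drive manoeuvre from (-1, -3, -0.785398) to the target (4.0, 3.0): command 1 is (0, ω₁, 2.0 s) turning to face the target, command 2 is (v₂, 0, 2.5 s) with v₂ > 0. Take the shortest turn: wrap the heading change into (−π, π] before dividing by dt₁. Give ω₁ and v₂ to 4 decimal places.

ω₁ = 0.8307, v₂ = 3.1241

heading to target = atan2(3−-3, 4−-1) = 0.8761
Δθ = wrap(0.8761 − -0.7854) = 1.6615; ω₁ = Δθ/dt₁ = 0.8307
distance = √((4−-1)² + (3−-3)²) = 7.8102; v₂ = distance/dt₂ = 3.1241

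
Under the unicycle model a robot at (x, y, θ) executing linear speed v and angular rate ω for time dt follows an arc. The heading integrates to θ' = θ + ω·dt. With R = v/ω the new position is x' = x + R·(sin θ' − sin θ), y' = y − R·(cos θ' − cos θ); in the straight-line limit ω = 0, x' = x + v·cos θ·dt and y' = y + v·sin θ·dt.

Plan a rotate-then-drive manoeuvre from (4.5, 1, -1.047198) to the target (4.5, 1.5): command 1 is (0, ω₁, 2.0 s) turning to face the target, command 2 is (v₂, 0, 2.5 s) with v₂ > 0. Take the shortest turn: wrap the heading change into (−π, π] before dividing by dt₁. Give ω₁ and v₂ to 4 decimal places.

ω₁ = 1.3090, v₂ = 0.2000

heading to target = atan2(1.5−1, 4.5−4.5) = 1.5708
Δθ = wrap(1.5708 − -1.0472) = 2.6180; ω₁ = Δθ/dt₁ = 1.3090
distance = √((4.5−4.5)² + (1.5−1)²) = 0.5000; v₂ = distance/dt₂ = 0.2000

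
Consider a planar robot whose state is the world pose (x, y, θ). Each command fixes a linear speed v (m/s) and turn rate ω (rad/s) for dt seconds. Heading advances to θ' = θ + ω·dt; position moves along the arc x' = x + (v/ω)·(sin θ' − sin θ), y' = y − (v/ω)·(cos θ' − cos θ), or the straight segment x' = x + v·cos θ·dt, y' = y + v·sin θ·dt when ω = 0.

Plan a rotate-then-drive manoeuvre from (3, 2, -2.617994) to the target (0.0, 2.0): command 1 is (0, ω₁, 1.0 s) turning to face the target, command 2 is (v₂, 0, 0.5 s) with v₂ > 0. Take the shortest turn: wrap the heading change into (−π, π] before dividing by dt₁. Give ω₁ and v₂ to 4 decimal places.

heading to target = atan2(2−2, 0−3) = 3.1416
Δθ = wrap(3.1416 − -2.6180) = -0.5236; ω₁ = Δθ/dt₁ = -0.5236
distance = √((0−3)² + (2−2)²) = 3.0000; v₂ = distance/dt₂ = 6.0000

ω₁ = -0.5236, v₂ = 6.0000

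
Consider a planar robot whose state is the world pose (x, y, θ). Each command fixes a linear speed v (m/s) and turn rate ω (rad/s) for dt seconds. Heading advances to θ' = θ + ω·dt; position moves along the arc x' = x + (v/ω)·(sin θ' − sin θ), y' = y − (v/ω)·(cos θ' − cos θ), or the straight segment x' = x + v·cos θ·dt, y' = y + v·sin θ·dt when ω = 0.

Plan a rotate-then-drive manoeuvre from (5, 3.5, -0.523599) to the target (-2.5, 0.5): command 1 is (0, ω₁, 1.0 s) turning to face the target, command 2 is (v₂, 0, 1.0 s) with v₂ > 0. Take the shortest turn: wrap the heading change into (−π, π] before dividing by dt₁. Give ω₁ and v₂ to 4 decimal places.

ω₁ = -2.2375, v₂ = 8.0777

heading to target = atan2(0.5−3.5, -2.5−5) = -2.7611
Δθ = wrap(-2.7611 − -0.5236) = -2.2375; ω₁ = Δθ/dt₁ = -2.2375
distance = √((-2.5−5)² + (0.5−3.5)²) = 8.0777; v₂ = distance/dt₂ = 8.0777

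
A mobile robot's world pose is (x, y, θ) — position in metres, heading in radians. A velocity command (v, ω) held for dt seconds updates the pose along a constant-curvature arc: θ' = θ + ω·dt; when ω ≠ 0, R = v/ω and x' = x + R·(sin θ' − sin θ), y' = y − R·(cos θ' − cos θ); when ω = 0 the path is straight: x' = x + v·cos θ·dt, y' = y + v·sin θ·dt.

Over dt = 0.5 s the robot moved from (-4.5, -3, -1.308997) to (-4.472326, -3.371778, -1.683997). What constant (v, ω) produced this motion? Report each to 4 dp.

v = 0.7500, ω = -0.7500

Δθ = -1.683997 − -1.308997 = -0.375000
ω = Δθ/dt = -0.375000/0.5 = -0.7500
R = −Δy/(cos θ' − cos θ) = -1.0000
v = R·ω = -1.0000·-0.7500 = 0.7500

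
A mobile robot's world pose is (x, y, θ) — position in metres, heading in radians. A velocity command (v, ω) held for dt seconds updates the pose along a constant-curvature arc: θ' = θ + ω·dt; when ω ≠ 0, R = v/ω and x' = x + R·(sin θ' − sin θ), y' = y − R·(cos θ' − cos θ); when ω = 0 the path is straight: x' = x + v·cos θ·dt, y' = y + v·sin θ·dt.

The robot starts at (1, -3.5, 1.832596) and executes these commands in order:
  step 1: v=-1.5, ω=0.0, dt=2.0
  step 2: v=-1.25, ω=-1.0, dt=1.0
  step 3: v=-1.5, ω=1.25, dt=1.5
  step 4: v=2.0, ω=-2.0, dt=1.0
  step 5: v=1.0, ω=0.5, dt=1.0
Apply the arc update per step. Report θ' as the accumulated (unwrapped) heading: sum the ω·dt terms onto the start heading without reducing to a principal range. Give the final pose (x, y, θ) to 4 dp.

(2.2167, -6.9823, 1.2076)

step 1: θ'=1.8326 (straight) → pose (1.7765, -6.3978, 1.8326)
step 2: θ'=0.8326 (R=1.2500) → pose (1.4937, -7.5625, 0.8326)
step 3: θ'=2.7076 (R=-1.2000) → pose (1.8767, -9.4588, 2.7076)
step 4: θ'=0.7076 (R=-1.0000) → pose (1.6472, -7.7916, 0.7076)
step 5: θ'=1.2076 (R=2.0000) → pose (2.2167, -6.9823, 1.2076)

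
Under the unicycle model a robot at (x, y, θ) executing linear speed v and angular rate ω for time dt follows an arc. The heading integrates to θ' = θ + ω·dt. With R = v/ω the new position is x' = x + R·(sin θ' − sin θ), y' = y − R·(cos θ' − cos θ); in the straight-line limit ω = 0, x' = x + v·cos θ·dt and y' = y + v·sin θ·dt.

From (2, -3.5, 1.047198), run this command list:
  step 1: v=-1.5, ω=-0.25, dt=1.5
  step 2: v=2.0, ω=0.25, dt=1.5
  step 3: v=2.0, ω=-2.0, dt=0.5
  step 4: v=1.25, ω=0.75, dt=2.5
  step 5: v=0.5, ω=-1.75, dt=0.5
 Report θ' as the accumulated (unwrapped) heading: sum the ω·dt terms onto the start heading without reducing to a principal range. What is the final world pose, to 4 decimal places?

(4.8125, 0.0435, 1.0472)

step 1: θ'=0.6722 (R=6.0000) → pose (0.5401, -5.1947, 0.6722)
step 2: θ'=1.0472 (R=8.0000) → pose (2.4866, -2.9351, 1.0472)
step 3: θ'=0.0472 (R=-1.0000) → pose (3.3055, -2.4362, 0.0472)
step 4: θ'=1.9222 (R=1.6667) → pose (4.7917, -0.1977, 1.9222)
step 5: θ'=1.0472 (R=-0.2857) → pose (4.8125, 0.0435, 1.0472)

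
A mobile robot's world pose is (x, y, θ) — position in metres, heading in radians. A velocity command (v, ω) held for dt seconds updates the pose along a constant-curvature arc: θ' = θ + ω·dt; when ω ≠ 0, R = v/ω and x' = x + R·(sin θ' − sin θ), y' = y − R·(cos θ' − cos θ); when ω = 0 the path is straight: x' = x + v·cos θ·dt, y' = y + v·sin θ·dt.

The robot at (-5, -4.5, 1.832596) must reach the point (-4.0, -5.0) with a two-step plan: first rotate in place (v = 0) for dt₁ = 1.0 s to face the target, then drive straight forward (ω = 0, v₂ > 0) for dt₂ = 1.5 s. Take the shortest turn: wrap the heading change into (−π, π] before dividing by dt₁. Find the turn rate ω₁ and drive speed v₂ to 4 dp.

heading to target = atan2(-5−-4.5, -4−-5) = -0.4636
Δθ = wrap(-0.4636 − 1.8326) = -2.2962; ω₁ = Δθ/dt₁ = -2.2962
distance = √((-4−-5)² + (-5−-4.5)²) = 1.1180; v₂ = distance/dt₂ = 0.7454

ω₁ = -2.2962, v₂ = 0.7454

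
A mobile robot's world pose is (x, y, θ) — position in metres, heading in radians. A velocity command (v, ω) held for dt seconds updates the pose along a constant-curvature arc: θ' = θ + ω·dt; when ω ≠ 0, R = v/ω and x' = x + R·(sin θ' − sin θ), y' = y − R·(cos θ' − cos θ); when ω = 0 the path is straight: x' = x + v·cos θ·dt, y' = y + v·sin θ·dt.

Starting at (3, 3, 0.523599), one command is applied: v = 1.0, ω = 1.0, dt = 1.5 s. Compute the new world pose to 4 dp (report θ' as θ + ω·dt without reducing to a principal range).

(3.3992, 4.3035, 2.0236)

θ' = 0.5236 + 1.0·1.5 = 2.0236
R = v/ω = 1.0/1.0 = 1.0000
x' = 3 + 1.0000·(sin 2.0236 − sin 0.5236) = 3.3992
y' = 3 − 1.0000·(cos 2.0236 − cos 0.5236) = 4.3035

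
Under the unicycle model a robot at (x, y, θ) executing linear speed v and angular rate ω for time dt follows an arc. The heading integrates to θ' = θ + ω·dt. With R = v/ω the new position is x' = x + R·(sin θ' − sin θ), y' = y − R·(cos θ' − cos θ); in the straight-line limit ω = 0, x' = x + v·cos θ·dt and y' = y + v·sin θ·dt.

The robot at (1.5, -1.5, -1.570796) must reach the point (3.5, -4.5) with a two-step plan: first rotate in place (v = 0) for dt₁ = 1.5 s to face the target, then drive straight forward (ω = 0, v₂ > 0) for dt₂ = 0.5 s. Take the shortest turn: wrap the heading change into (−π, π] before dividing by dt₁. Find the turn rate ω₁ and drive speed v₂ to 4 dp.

ω₁ = 0.3920, v₂ = 7.2111

heading to target = atan2(-4.5−-1.5, 3.5−1.5) = -0.9828
Δθ = wrap(-0.9828 − -1.5708) = 0.5880; ω₁ = Δθ/dt₁ = 0.3920
distance = √((3.5−1.5)² + (-4.5−-1.5)²) = 3.6056; v₂ = distance/dt₂ = 7.2111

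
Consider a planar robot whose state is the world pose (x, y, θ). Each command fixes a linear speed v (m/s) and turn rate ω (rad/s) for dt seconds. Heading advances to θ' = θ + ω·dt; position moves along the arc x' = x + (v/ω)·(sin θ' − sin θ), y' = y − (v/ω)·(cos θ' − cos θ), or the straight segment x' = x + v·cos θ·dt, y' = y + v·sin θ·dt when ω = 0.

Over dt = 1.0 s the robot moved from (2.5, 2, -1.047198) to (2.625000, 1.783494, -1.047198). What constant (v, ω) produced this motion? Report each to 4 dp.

Δθ = -1.047198 − -1.047198 = 0.000000
ω = Δθ/dt = 0.000000/1.0 = 0.0000
ω = 0 → v = (Δx·cos θ + Δy·sin θ)/dt = 0.2500

v = 0.2500, ω = 0.0000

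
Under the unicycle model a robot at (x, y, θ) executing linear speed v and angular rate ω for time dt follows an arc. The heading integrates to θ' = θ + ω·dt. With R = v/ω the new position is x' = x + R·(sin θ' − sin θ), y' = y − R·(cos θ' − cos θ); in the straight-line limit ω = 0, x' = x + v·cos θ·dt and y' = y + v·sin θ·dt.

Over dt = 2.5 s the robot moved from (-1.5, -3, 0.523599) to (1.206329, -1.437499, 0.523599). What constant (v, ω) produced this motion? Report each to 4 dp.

v = 1.2500, ω = 0.0000

Δθ = 0.523599 − 0.523599 = 0.000000
ω = Δθ/dt = 0.000000/2.5 = 0.0000
ω = 0 → v = (Δx·cos θ + Δy·sin θ)/dt = 1.2500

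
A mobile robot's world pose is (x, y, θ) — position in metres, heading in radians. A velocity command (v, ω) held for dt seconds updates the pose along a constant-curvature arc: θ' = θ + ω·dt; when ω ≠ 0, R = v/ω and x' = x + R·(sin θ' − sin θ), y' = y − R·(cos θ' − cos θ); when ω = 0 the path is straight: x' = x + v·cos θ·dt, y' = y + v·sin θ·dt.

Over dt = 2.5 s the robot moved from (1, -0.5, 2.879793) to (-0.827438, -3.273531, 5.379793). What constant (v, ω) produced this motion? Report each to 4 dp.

v = 1.7500, ω = 1.0000

Δθ = 5.379793 − 2.879793 = 2.500000
ω = Δθ/dt = 2.500000/2.5 = 1.0000
R = −Δy/(cos θ' − cos θ) = 1.7500
v = R·ω = 1.7500·1.0000 = 1.7500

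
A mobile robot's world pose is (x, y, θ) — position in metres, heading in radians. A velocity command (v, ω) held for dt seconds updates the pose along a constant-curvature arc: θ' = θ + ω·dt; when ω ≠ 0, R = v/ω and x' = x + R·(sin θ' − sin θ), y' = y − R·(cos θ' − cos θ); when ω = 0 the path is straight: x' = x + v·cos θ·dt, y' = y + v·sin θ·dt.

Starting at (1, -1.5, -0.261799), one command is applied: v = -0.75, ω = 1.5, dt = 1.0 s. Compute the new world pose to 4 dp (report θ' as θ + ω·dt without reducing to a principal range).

(0.3980, -1.8197, 1.2382)

θ' = -0.2618 + 1.5·1.0 = 1.2382
R = v/ω = -0.75/1.5 = -0.5000
x' = 1 + -0.5000·(sin 1.2382 − sin -0.2618) = 0.3980
y' = -1.5 − -0.5000·(cos 1.2382 − cos -0.2618) = -1.8197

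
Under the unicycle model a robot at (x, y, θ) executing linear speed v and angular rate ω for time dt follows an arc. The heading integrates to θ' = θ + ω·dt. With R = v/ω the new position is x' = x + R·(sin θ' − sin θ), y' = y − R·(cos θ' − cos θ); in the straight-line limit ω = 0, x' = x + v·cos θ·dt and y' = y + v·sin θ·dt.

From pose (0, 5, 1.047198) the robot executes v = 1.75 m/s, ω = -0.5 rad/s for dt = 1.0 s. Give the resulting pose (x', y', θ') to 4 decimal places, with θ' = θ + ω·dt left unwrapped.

(1.2101, 6.2390, 0.5472)

θ' = 1.0472 + -0.5·1.0 = 0.5472
R = v/ω = 1.75/-0.5 = -3.5000
x' = 0 + -3.5000·(sin 0.5472 − sin 1.0472) = 1.2101
y' = 5 − -3.5000·(cos 0.5472 − cos 1.0472) = 6.2390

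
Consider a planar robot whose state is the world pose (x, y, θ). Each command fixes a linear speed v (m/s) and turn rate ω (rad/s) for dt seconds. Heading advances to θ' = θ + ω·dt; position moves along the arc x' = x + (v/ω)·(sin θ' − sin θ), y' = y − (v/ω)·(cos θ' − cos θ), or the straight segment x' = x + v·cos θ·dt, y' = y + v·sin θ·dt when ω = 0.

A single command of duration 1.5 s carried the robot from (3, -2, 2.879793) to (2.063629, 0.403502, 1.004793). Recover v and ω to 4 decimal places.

Δθ = 1.004793 − 2.879793 = -1.875000
ω = Δθ/dt = -1.875000/1.5 = -1.2500
R = −Δy/(cos θ' − cos θ) = -1.6000
v = R·ω = -1.6000·-1.2500 = 2.0000

v = 2.0000, ω = -1.2500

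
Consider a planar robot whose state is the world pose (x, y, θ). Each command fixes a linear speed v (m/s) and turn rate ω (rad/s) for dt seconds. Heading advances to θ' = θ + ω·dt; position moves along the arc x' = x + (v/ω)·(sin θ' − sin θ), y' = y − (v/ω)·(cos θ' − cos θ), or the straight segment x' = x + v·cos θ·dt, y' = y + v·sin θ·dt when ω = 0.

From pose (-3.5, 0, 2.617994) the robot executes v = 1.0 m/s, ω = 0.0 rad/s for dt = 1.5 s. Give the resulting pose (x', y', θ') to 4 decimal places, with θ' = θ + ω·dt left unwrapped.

θ' = 2.6180 + 0.0·1.5 = 2.6180
ω = 0 → straight: x' = -3.5 + 1.0·cos(2.6180)·1.5 = -4.7990
y' = 0 + 1.0·sin(2.6180)·1.5 = 0.7500

(-4.7990, 0.7500, 2.6180)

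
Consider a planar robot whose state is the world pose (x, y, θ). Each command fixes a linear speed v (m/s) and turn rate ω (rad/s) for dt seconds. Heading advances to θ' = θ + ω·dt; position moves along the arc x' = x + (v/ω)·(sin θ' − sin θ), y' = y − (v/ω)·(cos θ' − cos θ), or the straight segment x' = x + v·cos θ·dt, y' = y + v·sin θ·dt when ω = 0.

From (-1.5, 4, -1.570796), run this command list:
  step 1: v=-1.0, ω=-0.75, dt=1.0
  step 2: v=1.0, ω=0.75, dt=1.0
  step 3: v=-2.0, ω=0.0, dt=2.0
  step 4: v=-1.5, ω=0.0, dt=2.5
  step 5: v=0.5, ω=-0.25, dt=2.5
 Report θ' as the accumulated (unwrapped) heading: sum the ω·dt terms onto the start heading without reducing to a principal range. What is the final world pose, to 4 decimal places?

step 1: θ'=-2.3208 (R=1.3333) → pose (-1.1423, 4.9089, -2.3208)
step 2: θ'=-1.5708 (R=1.3333) → pose (-1.5000, 4.0000, -1.5708)
step 3: θ'=-1.5708 (straight) → pose (-1.5000, 8.0000, -1.5708)
step 4: θ'=-1.5708 (straight) → pose (-1.5000, 11.7500, -1.5708)
step 5: θ'=-2.1958 (R=-2.0000) → pose (-1.8781, 10.5798, -2.1958)

(-1.8781, 10.5798, -2.1958)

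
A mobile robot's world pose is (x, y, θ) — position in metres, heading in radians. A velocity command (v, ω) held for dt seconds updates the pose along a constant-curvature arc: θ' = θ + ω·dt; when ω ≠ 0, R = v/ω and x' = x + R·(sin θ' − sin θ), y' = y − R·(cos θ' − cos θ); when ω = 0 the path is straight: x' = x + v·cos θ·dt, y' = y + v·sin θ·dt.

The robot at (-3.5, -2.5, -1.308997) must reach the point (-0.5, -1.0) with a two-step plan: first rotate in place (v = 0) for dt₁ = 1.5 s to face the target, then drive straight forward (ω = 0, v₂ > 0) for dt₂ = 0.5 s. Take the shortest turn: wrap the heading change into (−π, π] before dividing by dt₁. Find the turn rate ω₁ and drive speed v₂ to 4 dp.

ω₁ = 1.1818, v₂ = 6.7082

heading to target = atan2(-1−-2.5, -0.5−-3.5) = 0.4636
Δθ = wrap(0.4636 − -1.3090) = 1.7726; ω₁ = Δθ/dt₁ = 1.1818
distance = √((-0.5−-3.5)² + (-1−-2.5)²) = 3.3541; v₂ = distance/dt₂ = 6.7082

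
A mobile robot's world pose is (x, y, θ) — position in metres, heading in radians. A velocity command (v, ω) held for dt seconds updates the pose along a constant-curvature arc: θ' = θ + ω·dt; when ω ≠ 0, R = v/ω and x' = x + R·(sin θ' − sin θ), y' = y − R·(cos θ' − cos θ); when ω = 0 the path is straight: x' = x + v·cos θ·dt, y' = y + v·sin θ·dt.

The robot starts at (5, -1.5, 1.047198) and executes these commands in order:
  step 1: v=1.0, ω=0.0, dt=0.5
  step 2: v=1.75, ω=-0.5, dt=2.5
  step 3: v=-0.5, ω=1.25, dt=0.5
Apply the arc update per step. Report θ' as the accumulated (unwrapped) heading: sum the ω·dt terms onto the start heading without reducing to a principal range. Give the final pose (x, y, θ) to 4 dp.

step 1: θ'=1.0472 (straight) → pose (5.2500, -1.0670, 1.0472)
step 2: θ'=-0.2028 (R=-3.5000) → pose (8.9860, 0.6113, -0.2028)
step 3: θ'=0.4222 (R=-0.4000) → pose (8.7416, 0.5844, 0.4222)

(8.7416, 0.5844, 0.4222)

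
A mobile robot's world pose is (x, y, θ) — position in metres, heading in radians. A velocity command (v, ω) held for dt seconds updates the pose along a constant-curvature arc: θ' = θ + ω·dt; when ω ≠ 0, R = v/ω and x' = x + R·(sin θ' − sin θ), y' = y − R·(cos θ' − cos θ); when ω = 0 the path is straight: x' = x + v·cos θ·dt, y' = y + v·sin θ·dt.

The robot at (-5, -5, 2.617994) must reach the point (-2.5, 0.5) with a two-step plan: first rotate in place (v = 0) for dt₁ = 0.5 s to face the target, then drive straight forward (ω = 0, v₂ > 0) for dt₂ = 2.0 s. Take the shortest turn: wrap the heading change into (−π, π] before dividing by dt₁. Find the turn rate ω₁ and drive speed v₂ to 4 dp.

heading to target = atan2(0.5−-5, -2.5−-5) = 1.1442
Δθ = wrap(1.1442 − 2.6180) = -1.4738; ω₁ = Δθ/dt₁ = -2.9477
distance = √((-2.5−-5)² + (0.5−-5)²) = 6.0415; v₂ = distance/dt₂ = 3.0208

ω₁ = -2.9477, v₂ = 3.0208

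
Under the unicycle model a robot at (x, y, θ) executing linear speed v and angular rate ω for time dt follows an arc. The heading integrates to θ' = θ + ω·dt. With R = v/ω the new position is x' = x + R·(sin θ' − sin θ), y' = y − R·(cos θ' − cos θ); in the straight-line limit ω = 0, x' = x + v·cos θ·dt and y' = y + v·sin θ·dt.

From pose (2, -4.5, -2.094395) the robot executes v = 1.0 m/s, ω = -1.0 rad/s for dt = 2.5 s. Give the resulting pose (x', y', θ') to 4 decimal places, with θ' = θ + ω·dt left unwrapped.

θ' = -2.0944 + -1.0·2.5 = -4.5944
R = v/ω = 1.0/-1.0 = -1.0000
x' = 2 + -1.0000·(sin -4.5944 − sin -2.0944) = 0.1409
y' = -4.5 − -1.0000·(cos -4.5944 − cos -2.0944) = -4.1177

(0.1409, -4.1177, -4.5944)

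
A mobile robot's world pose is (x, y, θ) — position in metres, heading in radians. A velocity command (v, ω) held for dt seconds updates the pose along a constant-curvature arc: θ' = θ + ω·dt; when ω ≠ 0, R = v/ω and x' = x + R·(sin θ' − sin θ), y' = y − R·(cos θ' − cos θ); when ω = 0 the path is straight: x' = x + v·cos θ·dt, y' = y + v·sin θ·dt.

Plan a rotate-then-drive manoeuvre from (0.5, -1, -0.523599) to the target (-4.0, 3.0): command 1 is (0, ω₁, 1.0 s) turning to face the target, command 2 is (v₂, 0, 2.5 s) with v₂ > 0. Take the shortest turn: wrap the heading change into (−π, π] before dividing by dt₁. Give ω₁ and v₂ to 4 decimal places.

ω₁ = 2.9385, v₂ = 2.4083

heading to target = atan2(3−-1, -4−0.5) = 2.4150
Δθ = wrap(2.4150 − -0.5236) = 2.9385; ω₁ = Δθ/dt₁ = 2.9385
distance = √((-4−0.5)² + (3−-1)²) = 6.0208; v₂ = distance/dt₂ = 2.4083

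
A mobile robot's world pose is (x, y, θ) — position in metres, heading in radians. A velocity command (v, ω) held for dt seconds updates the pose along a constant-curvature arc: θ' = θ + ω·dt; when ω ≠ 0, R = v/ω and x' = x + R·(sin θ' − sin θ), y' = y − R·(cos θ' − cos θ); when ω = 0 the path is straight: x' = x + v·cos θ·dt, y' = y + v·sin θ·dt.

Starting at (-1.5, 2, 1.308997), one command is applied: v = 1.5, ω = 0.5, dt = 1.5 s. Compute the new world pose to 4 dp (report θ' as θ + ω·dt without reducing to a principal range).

θ' = 1.3090 + 0.5·1.5 = 2.0590
R = v/ω = 1.5/0.5 = 3.0000
x' = -1.5 + 3.0000·(sin 2.0590 − sin 1.3090) = -1.7482
y' = 2 − 3.0000·(cos 2.0590 − cos 1.3090) = 4.1836

(-1.7482, 4.1836, 2.0590)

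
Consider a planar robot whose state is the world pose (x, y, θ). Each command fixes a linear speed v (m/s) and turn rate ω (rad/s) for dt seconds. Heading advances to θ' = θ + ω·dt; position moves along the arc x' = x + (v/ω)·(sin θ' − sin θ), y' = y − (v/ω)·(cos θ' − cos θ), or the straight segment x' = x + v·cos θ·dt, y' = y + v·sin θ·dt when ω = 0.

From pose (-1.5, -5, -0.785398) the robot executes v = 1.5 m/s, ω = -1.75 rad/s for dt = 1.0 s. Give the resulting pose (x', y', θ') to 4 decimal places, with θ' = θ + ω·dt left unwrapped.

θ' = -0.7854 + -1.75·1.0 = -2.5354
R = v/ω = 1.5/-1.75 = -0.8571
x' = -1.5 + -0.8571·(sin -2.5354 − sin -0.7854) = -1.6177
y' = -5 − -0.8571·(cos -2.5354 − cos -0.7854) = -6.3105

(-1.6177, -6.3105, -2.5354)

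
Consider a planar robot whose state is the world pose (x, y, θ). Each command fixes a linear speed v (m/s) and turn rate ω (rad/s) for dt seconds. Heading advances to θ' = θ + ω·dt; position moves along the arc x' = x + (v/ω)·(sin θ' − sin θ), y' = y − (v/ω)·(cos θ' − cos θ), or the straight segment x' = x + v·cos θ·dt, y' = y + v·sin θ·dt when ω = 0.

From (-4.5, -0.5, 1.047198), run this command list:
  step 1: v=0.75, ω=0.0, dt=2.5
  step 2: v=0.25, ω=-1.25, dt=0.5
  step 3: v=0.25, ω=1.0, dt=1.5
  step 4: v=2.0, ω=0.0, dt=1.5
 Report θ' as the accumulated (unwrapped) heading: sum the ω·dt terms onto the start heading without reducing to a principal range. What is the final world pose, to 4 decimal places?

step 1: θ'=1.0472 (straight) → pose (-3.5625, 1.1238, 1.0472)
step 2: θ'=0.4222 (R=-0.2000) → pose (-3.4712, 1.2062, 0.4222)
step 3: θ'=1.9222 (R=0.2500) → pose (-3.3390, 1.5203, 1.9222)
step 4: θ'=1.9222 (straight) → pose (-4.3716, 4.3370, 1.9222)

(-4.3716, 4.3370, 1.9222)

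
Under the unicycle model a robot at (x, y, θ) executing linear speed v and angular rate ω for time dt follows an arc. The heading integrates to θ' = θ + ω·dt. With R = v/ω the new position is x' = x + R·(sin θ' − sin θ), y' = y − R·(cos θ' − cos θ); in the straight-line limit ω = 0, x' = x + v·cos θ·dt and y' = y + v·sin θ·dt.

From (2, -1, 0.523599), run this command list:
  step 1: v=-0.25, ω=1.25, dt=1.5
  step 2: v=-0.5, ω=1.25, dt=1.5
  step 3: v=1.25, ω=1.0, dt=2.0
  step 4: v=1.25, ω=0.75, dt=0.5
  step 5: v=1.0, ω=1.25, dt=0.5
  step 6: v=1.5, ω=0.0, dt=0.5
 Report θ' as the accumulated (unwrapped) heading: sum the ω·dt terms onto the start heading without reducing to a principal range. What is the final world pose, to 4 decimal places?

(5.1229, -1.9312, 7.2736)

step 1: θ'=2.3986 (R=-0.2000) → pose (1.9647, -1.3205, 2.3986)
step 2: θ'=4.2736 (R=-0.4000) → pose (2.5974, -1.1959, 4.2736)
step 3: θ'=6.2736 (R=1.2500) → pose (3.7170, -2.9769, 6.2736)
step 4: θ'=6.6486 (R=1.6667) → pose (4.3285, -2.8669, 6.6486)
step 5: θ'=7.2736 (R=0.8000) → pose (4.7117, -2.5584, 7.2736)
step 6: θ'=7.2736 (straight) → pose (5.1229, -1.9312, 7.2736)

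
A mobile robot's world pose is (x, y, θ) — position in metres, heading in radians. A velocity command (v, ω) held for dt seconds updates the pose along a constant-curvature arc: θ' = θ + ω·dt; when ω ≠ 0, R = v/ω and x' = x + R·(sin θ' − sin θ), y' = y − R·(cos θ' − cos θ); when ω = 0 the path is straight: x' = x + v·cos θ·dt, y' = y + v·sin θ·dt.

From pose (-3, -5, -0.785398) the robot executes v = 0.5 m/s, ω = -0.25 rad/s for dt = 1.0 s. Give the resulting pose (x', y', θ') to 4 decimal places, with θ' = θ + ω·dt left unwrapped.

θ' = -0.7854 + -0.25·1.0 = -1.0354
R = v/ω = 0.5/-0.25 = -2.0000
x' = -3 + -2.0000·(sin -1.0354 − sin -0.7854) = -2.6941
y' = -5 − -2.0000·(cos -1.0354 − cos -0.7854) = -5.3938

(-2.6941, -5.3938, -1.0354)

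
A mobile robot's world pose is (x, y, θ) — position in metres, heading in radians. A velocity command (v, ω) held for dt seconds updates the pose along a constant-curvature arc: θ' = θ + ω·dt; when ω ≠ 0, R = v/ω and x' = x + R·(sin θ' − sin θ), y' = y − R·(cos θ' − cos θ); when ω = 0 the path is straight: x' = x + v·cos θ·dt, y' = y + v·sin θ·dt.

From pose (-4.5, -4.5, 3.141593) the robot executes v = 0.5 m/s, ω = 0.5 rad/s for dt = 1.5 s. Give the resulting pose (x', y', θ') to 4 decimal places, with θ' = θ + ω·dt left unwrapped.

(-5.1816, -4.7683, 3.8916)

θ' = 3.1416 + 0.5·1.5 = 3.8916
R = v/ω = 0.5/0.5 = 1.0000
x' = -4.5 + 1.0000·(sin 3.8916 − sin 3.1416) = -5.1816
y' = -4.5 − 1.0000·(cos 3.8916 − cos 3.1416) = -4.7683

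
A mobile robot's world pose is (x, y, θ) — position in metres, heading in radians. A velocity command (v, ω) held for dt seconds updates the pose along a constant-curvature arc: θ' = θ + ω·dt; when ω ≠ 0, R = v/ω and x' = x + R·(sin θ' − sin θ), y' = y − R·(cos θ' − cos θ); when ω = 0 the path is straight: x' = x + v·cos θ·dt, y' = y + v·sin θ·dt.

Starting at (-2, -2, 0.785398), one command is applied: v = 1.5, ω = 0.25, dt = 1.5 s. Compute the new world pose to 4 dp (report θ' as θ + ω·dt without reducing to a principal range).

θ' = 0.7854 + 0.25·1.5 = 1.1604
R = v/ω = 1.5/0.25 = 6.0000
x' = -2 + 6.0000·(sin 1.1604 − sin 0.7854) = -0.7409
y' = -2 − 6.0000·(cos 1.1604 − cos 0.7854) = -0.1512

(-0.7409, -0.1512, 1.1604)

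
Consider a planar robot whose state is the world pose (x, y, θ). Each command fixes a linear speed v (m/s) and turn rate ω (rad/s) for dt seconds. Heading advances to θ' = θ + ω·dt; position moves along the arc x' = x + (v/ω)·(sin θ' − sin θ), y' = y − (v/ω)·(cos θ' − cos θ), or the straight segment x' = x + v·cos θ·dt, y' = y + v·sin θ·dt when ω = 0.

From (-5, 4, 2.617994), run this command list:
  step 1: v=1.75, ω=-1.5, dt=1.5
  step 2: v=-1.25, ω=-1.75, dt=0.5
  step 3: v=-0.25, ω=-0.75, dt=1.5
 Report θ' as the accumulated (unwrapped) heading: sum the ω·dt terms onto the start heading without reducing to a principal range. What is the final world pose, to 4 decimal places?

step 1: θ'=0.3680 (R=-1.1667) → pose (-4.8364, 6.0989, 0.3680)
step 2: θ'=-0.5070 (R=0.7143) → pose (-5.4402, 6.1410, -0.5070)
step 3: θ'=-1.6320 (R=0.3333) → pose (-5.6110, 6.4527, -1.6320)

(-5.6110, 6.4527, -1.6320)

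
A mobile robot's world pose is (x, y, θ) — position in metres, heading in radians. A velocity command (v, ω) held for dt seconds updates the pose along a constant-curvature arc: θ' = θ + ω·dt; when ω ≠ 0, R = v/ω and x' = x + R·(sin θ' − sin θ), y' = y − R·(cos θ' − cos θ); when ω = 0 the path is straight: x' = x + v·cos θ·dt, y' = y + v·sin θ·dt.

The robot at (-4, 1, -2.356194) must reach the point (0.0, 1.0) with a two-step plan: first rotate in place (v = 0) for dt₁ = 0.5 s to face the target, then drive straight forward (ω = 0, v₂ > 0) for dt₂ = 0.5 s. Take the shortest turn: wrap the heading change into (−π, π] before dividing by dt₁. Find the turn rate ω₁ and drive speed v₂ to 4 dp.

heading to target = atan2(1−1, 0−-4) = 0.0000
Δθ = wrap(0.0000 − -2.3562) = 2.3562; ω₁ = Δθ/dt₁ = 4.7124
distance = √((0−-4)² + (1−1)²) = 4.0000; v₂ = distance/dt₂ = 8.0000

ω₁ = 4.7124, v₂ = 8.0000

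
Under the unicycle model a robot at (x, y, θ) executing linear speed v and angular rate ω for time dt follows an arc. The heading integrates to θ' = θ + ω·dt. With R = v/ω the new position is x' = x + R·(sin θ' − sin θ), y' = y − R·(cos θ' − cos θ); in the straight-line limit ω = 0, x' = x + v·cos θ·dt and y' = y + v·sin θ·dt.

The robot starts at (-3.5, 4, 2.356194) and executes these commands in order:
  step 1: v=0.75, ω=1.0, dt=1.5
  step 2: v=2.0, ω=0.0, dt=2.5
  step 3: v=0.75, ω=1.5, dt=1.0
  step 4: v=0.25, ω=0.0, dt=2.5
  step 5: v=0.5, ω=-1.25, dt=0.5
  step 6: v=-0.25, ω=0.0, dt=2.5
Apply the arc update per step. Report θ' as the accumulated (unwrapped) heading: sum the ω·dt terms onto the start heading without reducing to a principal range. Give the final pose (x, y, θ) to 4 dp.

step 1: θ'=3.8562 (R=0.7500) → pose (-4.5218, 4.0362, 3.8562)
step 2: θ'=3.8562 (straight) → pose (-8.2986, 0.7596, 3.8562)
step 3: θ'=5.3562 (R=0.5000) → pose (-8.3708, 0.0818, 5.3562)
step 4: θ'=5.3562 (straight) → pose (-7.9957, -0.4181, 5.3562)
step 5: θ'=4.7312 (R=-0.4000) → pose (-7.9157, -0.6507, 4.7312)
step 6: θ'=4.7312 (straight) → pose (-7.9274, -0.0258, 4.7312)

(-7.9274, -0.0258, 4.7312)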